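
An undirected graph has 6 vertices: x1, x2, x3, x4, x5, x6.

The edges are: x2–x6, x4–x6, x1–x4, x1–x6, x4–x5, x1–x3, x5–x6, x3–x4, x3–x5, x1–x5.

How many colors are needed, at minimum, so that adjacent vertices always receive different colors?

4

x1, x4, x5, x6 are mutually adjacent (a clique of size 4), so at least 4 colors are needed.
4 colors suffice: color 1 → {x3, x6}; color 2 → {x2, x4}; color 3 → {x1}; color 4 → {x5}. Each edge has distinct colors on its endpoints.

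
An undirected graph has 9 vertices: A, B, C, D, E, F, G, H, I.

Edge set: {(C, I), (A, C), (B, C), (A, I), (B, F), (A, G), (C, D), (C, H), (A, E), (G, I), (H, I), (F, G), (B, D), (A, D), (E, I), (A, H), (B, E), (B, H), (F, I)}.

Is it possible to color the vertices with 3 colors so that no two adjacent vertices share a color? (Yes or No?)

A, C, H, I are pairwise adjacent (a clique of size 4), so at least 4 colors are needed.
So 3 colors are not enough.

No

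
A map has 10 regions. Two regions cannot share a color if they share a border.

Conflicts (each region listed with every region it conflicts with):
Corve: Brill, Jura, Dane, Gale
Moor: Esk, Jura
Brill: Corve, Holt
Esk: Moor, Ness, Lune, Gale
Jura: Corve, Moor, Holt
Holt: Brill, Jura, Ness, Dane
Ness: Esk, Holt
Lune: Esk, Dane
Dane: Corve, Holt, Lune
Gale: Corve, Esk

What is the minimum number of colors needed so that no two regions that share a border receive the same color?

3

The cycle Corve-Jura-Moor-Esk-Gale-Corve has odd length 5, so it cannot be 2-colored; at least 3 colors are needed.
A valid assignment using 3 colors: Corve=1, Moor=3, Brill=2, Esk=1, Jura=2, Holt=1, Ness=2, Lune=3, Dane=2, Gale=2. No two conflicting regions share a color.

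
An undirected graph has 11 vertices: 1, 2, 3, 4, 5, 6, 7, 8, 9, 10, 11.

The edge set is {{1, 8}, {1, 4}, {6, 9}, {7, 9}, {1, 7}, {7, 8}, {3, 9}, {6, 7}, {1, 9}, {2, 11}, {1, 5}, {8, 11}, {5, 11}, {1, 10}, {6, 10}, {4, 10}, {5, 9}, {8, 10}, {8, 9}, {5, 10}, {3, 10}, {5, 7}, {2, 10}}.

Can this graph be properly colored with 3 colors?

1, 5, 7, 9 are mutually adjacent (a clique of size 4), so at least 4 colors are needed.
So 3 colors are not enough.

No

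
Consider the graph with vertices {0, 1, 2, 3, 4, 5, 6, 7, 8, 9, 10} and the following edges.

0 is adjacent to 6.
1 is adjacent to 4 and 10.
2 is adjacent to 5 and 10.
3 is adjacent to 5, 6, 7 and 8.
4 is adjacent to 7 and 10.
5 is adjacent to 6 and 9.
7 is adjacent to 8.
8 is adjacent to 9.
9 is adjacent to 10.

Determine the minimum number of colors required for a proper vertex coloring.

3

1, 4, 10 are pairwise adjacent, so at least 3 colors are needed.
3 colors suffice: color a → {0, 3, 10}; color b → {4, 5, 8}; color c → {1, 2, 6, 7, 9}. No two adjacent vertices share a color.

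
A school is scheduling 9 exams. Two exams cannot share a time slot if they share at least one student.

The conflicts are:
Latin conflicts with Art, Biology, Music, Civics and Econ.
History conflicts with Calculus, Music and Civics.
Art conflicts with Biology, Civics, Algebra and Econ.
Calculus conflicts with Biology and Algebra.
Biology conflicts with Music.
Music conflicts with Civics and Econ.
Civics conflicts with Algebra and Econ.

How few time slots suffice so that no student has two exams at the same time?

Latin, Music, Civics, Econ are mutually in conflict, so at least 4 time slots are needed.
4 time slots suffice: time slot 1 → {Biology, Civics}; time slot 2 → {Art, Calculus, Music}; time slot 3 → {Latin, History, Algebra}; time slot 4 → {Econ}. Each listed conflict is separated.

4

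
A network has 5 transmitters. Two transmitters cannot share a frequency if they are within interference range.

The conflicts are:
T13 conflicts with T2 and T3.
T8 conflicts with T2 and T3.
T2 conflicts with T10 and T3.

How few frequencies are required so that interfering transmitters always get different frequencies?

3

T8, T2, T3 all conflict with each other, so at least 3 frequencies are needed.
Using 3 frequencies: T13=3, T8=3, T2=1, T10=2, T3=2. No two conflicting transmitters share a frequency.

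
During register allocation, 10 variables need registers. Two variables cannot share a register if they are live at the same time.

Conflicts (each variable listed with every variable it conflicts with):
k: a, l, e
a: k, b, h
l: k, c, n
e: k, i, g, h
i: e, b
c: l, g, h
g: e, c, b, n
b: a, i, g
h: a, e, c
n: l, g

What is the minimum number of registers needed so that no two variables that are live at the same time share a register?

3

The cycle b-i-e-h-a-b has odd length 5, so it cannot be 2-colored; at least 3 registers are needed.
3 registers suffice: register 1 → {a, e, c, n}; register 2 → {k, i, g, h}; register 3 → {l, b}. Every pair that conflicts lands in different registers.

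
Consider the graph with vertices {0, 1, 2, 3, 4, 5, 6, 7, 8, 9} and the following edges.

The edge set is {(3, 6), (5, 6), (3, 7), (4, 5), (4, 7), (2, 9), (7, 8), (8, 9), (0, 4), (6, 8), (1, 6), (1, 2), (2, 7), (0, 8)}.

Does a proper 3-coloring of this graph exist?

The chromatic number is 3. The cycle 3-6-5-4-7-3 has odd length 5, so it cannot be 2-colored; at least 3 colors are needed.
A valid assignment using 3 colors: 0=red, 1=green, 2=blue, 3=blue, 4=blue, 5=green, 6=red, 7=red, 8=blue, 9=red.
That is already a proper 3-coloring.

Yes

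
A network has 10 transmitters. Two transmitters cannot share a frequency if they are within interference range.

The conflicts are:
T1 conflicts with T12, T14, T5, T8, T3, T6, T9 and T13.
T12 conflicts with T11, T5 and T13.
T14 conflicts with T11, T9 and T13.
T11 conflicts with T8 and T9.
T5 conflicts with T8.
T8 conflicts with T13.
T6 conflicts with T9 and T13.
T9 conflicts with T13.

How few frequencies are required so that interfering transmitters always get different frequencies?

4

T1, T6, T9, T13 all conflict with each other, so at least 4 frequencies are needed.
Using 4 frequencies: T1=1, T12=3, T14=4, T11=1, T5=2, T8=3, T3=2, T6=4, T9=3, T13=2. Every pair that conflicts lands in different frequencies.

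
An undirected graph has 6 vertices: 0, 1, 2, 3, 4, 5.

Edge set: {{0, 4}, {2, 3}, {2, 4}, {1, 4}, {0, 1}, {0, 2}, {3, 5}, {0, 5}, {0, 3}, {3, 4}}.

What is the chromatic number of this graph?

0, 2, 3, 4 form a clique, so at least 4 colors are needed.
4 colors suffice: color a → {0}; color b → {1, 3}; color c → {4, 5}; color d → {2}. No two adjacent vertices share a color.

4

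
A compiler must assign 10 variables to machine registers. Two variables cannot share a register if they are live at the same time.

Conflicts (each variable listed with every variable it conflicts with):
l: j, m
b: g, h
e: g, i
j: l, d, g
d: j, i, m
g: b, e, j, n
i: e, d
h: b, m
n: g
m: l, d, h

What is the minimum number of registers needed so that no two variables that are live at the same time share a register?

3

The cycle e-i-d-j-g-e has odd length 5, so it cannot be 2-colored; at least 3 registers are needed.
3 registers suffice: register 1 → {l, d, g, h}; register 2 → {b, j, i, n, m}; register 3 → {e}. Every pair that conflicts lands in different registers.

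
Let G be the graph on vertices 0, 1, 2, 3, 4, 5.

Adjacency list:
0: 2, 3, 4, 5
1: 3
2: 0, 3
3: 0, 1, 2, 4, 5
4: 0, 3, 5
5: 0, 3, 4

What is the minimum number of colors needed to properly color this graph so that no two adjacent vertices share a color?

4

0, 3, 4, 5 are pairwise adjacent (a clique of size 4), so at least 4 colors are needed.
A valid assignment using 4 colors: 0=b, 1=b, 2=c, 3=a, 4=c, 5=d. Each edge has distinct colors on its endpoints.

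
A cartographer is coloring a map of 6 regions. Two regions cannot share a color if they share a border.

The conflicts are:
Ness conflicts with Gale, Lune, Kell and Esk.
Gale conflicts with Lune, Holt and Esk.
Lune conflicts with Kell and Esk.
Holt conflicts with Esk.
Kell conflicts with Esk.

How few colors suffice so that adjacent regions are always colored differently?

4

Ness, Gale, Lune, Esk pairwise conflict, so at least 4 colors are needed.
4 colors suffice: color 1 → {Esk}; color 2 → {Lune, Holt}; color 3 → {Gale, Kell}; color 4 → {Ness}. Every pair that conflicts lands in different colors.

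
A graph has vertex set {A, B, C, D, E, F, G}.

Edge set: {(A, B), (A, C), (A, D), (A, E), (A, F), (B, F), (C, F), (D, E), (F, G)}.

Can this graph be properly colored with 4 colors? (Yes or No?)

Yes

The chromatic number is 3. A, B, F form a triangle, so at least 3 colors are needed.
3 colors suffice: color red → {A, G}; color blue → {E, F}; color green → {B, C, D}.
Since 4 ≥ 3, a proper 4-coloring certainly exists.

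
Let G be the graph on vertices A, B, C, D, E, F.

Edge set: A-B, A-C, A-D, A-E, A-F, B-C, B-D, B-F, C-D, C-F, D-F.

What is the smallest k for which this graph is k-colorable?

5

A, B, C, D, F form a clique, so at least 5 colors are needed.
5 colors suffice: color 1 → {A}; color 2 → {D, E}; color 3 → {F}; color 4 → {C}; color 5 → {B}. No two adjacent vertices share a color.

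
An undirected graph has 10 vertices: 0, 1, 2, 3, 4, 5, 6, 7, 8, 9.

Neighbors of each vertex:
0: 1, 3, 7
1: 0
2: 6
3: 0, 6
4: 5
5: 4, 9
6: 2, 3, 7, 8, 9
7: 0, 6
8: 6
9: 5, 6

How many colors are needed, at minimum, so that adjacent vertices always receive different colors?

2

0 and 1 are adjacent, so at least 2 colors are needed.
2 colors suffice: color a → {0, 5, 6}; color b → {1, 2, 3, 4, 7, 8, 9}. Every edge joins two different colors.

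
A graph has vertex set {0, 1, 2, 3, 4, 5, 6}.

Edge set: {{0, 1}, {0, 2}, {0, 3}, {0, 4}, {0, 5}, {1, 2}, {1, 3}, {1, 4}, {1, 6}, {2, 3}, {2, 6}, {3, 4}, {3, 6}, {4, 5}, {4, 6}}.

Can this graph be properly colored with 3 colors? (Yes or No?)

No

1, 3, 4, 6 are mutually adjacent (a clique of size 4), so at least 4 colors are needed.
So 3 colors are not enough.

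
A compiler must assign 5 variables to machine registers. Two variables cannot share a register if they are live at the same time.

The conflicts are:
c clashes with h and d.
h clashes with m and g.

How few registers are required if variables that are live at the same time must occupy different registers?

c and d conflict, so at least 2 registers are needed.
A valid assignment using 2 registers: c=2, h=1, m=2, g=2, d=1. Each listed conflict is separated.

2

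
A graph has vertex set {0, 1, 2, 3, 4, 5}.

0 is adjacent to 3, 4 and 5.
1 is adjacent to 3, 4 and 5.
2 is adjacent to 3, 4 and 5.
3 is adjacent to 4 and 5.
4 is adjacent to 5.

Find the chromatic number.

2, 3, 4, 5 are pairwise adjacent (a clique of size 4), so at least 4 colors are needed.
4 colors suffice: color red → {3}; color blue → {4}; color green → {5}; color yellow → {0, 1, 2}. No two adjacent vertices share a color.

4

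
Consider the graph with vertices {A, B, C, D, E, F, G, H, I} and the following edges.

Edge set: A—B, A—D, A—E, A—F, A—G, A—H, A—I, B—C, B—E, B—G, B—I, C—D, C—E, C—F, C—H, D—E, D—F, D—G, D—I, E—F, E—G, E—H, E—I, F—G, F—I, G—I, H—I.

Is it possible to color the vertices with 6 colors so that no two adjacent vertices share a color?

The chromatic number is 6. A, D, E, F, G, I are pairwise adjacent (a clique of size 6), so at least 6 colors are needed.
6 colors suffice: color 1 → {E}; color 2 → {A, C}; color 3 → {I}; color 4 → {B, D, H}; color 5 → {F}; color 6 → {G}.
That is already a proper 6-coloring.

Yes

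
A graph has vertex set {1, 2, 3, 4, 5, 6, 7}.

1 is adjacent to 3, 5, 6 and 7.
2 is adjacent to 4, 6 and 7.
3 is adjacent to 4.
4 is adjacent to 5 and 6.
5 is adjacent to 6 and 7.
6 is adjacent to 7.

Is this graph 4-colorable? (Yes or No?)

Yes

The chromatic number is 4. 1, 5, 6, 7 are mutually adjacent (a clique of size 4), so at least 4 colors are needed.
4 colors suffice: color a → {3, 6}; color b → {4, 7}; color c → {2, 5}; color d → {1}.
That is already a proper 4-coloring.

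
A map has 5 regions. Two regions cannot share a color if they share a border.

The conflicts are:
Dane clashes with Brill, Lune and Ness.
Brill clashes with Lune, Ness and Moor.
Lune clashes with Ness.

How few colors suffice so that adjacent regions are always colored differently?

4

Dane, Brill, Lune, Ness pairwise conflict, so at least 4 colors are needed.
4 colors suffice: color 1 → {Brill}; color 2 → {Lune, Moor}; color 3 → {Dane}; color 4 → {Ness}. Each listed conflict is separated.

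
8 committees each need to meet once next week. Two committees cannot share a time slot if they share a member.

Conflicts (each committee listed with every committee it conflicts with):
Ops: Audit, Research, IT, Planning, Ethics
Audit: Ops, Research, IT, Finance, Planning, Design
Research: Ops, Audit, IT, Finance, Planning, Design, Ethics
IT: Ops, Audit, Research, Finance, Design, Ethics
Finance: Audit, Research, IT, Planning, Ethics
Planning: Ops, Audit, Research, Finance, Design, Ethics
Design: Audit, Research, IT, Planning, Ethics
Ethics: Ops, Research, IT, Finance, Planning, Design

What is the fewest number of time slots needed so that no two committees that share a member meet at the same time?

4

Research, Planning, Design, Ethics are mutually in conflict, so at least 4 time slots are needed.
Using 4 time slots: Ops=4, Audit=3, Research=1, IT=2, Finance=4, Planning=2, Design=4, Ethics=3. No two conflicting committees share a time slot.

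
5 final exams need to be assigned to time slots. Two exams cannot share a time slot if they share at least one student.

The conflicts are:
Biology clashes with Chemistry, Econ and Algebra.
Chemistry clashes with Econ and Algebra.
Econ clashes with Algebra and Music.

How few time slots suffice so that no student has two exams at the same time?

Biology, Chemistry, Econ, Algebra all conflict with each other, so at least 4 time slots are needed.
4 time slots suffice: time slot 1 → {Econ}; time slot 2 → {Biology, Music}; time slot 3 → {Chemistry}; time slot 4 → {Algebra}. Each listed conflict is separated.

4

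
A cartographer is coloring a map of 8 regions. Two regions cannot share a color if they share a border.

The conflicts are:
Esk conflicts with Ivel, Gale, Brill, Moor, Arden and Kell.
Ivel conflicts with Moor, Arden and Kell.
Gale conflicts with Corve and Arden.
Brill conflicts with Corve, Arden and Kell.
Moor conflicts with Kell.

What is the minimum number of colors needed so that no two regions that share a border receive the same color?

4

Esk, Ivel, Moor, Kell are mutually in conflict, so at least 4 colors are needed.
One proper 4-coloring: Esk=1, Ivel=3, Gale=3, Brill=3, Moor=4, Corve=1, Arden=2, Kell=2. Every pair that conflicts lands in different colors.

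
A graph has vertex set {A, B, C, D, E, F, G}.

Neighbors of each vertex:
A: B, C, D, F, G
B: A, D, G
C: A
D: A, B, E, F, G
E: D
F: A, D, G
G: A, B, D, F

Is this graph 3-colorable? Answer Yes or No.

No

A, D, F, G are pairwise adjacent (a clique of size 4), so at least 4 colors are needed.
So 3 colors are not enough.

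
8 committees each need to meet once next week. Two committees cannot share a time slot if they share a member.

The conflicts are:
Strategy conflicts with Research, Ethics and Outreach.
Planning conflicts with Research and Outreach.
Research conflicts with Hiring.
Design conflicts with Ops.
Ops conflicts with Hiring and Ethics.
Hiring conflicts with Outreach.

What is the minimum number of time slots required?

The cycle Ops-Hiring-Outreach-Strategy-Ethics-Ops has odd length 5, so it cannot be 2-colored; at least 3 time slots are needed.
3 time slots suffice: Strategy=2, Planning=2, Research=1, Design=2, Ops=1, Hiring=2, Ethics=3, Outreach=1. Every pair that conflicts lands in different time slots.

3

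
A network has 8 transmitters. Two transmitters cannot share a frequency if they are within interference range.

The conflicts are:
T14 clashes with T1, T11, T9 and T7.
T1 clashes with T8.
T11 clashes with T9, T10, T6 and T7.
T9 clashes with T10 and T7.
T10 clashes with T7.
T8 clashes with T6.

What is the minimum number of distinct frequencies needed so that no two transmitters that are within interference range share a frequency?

4

T14, T11, T9, T7 pairwise conflict, so at least 4 frequencies are needed.
4 frequencies suffice: T14=4, T1=2, T11=1, T9=2, T10=4, T8=1, T6=2, T7=3. No two conflicting transmitters share a frequency.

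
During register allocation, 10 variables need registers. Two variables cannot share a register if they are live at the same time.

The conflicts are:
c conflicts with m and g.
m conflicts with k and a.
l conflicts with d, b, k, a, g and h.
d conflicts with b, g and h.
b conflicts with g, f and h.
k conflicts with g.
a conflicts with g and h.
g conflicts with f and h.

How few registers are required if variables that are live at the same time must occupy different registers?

5

l, d, b, g, h all conflict with each other, so at least 5 registers are needed.
A valid assignment using 5 registers: c=2, m=1, l=2, d=5, b=4, k=3, a=4, g=1, f=2, h=3. Every pair that conflicts lands in different registers.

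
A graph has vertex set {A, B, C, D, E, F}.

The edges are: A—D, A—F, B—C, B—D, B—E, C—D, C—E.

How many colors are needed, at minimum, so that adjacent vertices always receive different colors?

B, C, E are mutually adjacent, so at least 3 colors are needed.
One proper 3-coloring: A=red, B=red, C=blue, D=green, E=green, F=blue. No two adjacent vertices share a color.

3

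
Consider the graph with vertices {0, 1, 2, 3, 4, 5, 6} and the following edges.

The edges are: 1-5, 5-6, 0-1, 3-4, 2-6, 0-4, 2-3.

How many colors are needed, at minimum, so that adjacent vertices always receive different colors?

The cycle 3-2-6-5-1-0-4-3 has odd length 7, so it cannot be 2-colored; at least 3 colors are needed.
3 colors suffice: color red → {0, 3, 5}; color blue → {1, 2, 4}; color green → {6}. Each edge has distinct colors on its endpoints.

3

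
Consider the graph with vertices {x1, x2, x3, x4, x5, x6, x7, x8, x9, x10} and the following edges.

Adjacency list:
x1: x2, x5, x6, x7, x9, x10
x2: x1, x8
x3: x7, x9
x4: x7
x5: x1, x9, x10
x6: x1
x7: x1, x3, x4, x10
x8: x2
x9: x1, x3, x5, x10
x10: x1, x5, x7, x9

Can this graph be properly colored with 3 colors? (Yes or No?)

x1, x5, x9, x10 are pairwise adjacent (a clique of size 4), so at least 4 colors are needed.
So 3 colors are not enough.

No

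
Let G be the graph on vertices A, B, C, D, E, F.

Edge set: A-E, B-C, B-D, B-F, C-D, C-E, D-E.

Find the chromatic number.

3

B, C, D form a triangle, so at least 3 colors are needed.
3 colors suffice: A=2, B=1, C=3, D=2, E=1, F=2. Every edge joins two different colors.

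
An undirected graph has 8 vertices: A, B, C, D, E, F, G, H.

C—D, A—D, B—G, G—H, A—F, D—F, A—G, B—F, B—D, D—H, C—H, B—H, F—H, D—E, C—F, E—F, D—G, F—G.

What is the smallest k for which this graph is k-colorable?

5

B, D, F, G, H are mutually adjacent (a clique of size 5), so at least 5 colors are needed.
5 colors suffice: A=3, B=5, C=4, D=2, E=3, F=1, G=4, H=3. Each edge has distinct colors on its endpoints.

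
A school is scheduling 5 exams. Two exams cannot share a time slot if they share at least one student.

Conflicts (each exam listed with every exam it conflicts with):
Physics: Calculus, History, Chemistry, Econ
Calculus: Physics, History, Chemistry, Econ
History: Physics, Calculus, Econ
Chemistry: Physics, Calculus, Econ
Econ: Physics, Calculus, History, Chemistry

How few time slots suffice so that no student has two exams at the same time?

4

Physics, Calculus, Chemistry, Econ pairwise conflict, so at least 4 time slots are needed.
A valid assignment using 4 time slots: Physics=1, Calculus=3, History=4, Chemistry=4, Econ=2. No two conflicting exams share a time slot.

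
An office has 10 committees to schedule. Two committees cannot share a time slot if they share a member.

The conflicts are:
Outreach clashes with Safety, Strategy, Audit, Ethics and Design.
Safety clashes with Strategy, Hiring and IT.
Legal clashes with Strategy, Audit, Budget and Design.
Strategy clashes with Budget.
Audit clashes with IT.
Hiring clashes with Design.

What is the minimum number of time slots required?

Legal, Strategy, Budget all conflict with each other, so at least 3 time slots are needed.
A valid assignment using 3 time slots: Outreach=1, Safety=3, Legal=1, Strategy=2, Audit=2, Budget=3, Hiring=1, Ethics=2, IT=1, Design=2. No two conflicting committees share a time slot.

3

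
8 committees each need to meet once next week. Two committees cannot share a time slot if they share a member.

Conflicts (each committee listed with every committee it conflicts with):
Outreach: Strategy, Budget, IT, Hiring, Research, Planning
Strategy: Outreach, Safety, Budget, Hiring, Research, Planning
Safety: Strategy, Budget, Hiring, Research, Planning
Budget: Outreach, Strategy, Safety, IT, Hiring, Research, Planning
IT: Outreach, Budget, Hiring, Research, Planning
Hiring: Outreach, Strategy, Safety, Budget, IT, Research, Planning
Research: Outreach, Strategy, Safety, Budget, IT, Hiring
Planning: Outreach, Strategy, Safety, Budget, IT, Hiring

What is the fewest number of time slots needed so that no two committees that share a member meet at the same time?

5

Outreach, Budget, IT, Hiring, Research pairwise conflict, so at least 5 time slots are needed.
5 time slots suffice: Outreach=3, Strategy=4, Safety=3, Budget=1, IT=4, Hiring=2, Research=5, Planning=5. Each listed conflict is separated.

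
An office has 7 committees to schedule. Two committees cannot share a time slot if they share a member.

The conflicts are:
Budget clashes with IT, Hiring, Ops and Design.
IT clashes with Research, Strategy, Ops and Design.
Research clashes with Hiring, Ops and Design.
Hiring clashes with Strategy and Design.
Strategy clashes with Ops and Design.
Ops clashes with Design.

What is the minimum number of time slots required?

IT, Research, Ops, Design all conflict with each other, so at least 4 time slots are needed.
4 time slots suffice: Budget=4, IT=2, Research=4, Hiring=2, Strategy=4, Ops=3, Design=1. No two conflicting committees share a time slot.

4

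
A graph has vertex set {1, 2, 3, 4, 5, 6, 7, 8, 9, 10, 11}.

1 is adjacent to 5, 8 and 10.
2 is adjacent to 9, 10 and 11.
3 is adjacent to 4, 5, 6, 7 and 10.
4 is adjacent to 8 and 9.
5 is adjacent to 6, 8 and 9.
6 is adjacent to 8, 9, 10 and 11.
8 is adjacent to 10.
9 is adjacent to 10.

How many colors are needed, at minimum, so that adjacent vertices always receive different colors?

5, 6, 9 are mutually adjacent, so at least 3 colors are needed.
3 colors suffice: color red → {1, 2, 4, 6, 7}; color blue → {5, 10, 11}; color green → {3, 8, 9}. Each edge has distinct colors on its endpoints.

3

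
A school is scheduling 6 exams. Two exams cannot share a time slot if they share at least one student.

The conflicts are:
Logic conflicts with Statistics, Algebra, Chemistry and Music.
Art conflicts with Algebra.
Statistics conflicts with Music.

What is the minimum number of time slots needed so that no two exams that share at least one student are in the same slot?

Logic, Statistics, Music are mutually in conflict, so at least 3 time slots are needed.
3 time slots suffice: time slot 1 → {Logic, Art}; time slot 2 → {Statistics, Algebra, Chemistry}; time slot 3 → {Music}. Every pair that conflicts lands in different time slots.

3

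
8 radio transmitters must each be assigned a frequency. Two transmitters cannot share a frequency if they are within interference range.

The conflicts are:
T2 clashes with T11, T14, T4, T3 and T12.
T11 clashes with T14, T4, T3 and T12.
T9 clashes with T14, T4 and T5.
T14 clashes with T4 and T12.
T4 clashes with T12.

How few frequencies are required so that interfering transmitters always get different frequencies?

T2, T11, T14, T4, T12 are mutually in conflict, so at least 5 frequencies are needed.
5 frequencies suffice: T2=4, T11=3, T9=3, T14=1, T4=2, T3=1, T12=5, T5=1. No two conflicting transmitters share a frequency.

5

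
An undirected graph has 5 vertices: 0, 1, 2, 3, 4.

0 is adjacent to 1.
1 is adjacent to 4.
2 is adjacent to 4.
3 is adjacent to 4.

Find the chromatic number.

2

2 and 4 are adjacent, so at least 2 colors are needed.
2 colors suffice: color a → {0, 4}; color b → {1, 2, 3}. Every edge joins two different colors.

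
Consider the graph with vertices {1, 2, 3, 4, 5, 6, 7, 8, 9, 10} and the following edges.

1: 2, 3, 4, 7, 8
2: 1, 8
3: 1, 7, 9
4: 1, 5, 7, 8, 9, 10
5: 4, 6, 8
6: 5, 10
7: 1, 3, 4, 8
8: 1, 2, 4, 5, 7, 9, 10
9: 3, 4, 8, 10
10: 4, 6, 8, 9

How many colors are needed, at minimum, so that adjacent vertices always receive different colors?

1, 4, 7, 8 are pairwise adjacent (a clique of size 4), so at least 4 colors are needed.
4 colors suffice: color a → {3, 6, 8}; color b → {2, 4}; color c → {1, 5, 10}; color d → {7, 9}. Each edge has distinct colors on its endpoints.

4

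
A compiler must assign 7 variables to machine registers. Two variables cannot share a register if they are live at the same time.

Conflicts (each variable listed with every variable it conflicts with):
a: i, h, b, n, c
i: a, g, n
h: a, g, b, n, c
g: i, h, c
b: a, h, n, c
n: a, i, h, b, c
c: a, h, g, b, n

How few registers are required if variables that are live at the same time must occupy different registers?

a, h, b, n, c pairwise conflict, so at least 5 registers are needed.
A valid assignment using 5 registers: a=1, i=2, h=2, g=1, b=5, n=4, c=3. No two conflicting variables share a register.

5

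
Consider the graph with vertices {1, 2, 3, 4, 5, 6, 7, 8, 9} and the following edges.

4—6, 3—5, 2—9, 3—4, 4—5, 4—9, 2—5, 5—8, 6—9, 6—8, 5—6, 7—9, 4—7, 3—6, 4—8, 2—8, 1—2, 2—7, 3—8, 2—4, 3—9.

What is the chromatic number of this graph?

5

3, 4, 5, 6, 8 are mutually adjacent (a clique of size 5), so at least 5 colors are needed.
A valid assignment using 5 colors: 1=a, 2=b, 3=d, 4=a, 5=e, 6=b, 7=d, 8=c, 9=c. Every edge joins two different colors.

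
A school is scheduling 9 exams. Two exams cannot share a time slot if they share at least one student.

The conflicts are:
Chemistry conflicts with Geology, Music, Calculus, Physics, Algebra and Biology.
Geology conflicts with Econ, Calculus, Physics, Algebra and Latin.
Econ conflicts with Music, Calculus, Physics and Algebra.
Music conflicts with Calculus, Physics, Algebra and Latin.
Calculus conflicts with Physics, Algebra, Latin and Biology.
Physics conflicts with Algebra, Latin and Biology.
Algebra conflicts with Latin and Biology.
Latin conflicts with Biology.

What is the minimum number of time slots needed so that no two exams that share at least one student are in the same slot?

Calculus, Physics, Algebra, Latin, Biology all conflict with each other, so at least 5 time slots are needed.
5 time slots suffice: time slot 1 → {Algebra}; time slot 2 → {Calculus}; time slot 3 → {Physics}; time slot 4 → {Chemistry, Econ, Latin}; time slot 5 → {Geology, Music, Biology}. No two conflicting exams share a time slot.

5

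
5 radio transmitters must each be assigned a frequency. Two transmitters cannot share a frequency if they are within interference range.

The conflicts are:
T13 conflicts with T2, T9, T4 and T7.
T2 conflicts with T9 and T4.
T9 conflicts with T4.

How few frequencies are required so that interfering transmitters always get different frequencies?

4

T13, T2, T9, T4 are mutually in conflict, so at least 4 frequencies are needed.
4 frequencies suffice: frequency 1 → {T13}; frequency 2 → {T4, T7}; frequency 3 → {T9}; frequency 4 → {T2}. No two conflicting transmitters share a frequency.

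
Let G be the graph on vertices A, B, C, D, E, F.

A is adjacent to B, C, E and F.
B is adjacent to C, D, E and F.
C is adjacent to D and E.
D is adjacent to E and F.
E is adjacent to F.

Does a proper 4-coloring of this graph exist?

Yes

The chromatic number is 4. B, D, E, F form a clique, so at least 4 colors are needed.
4 colors suffice: A=4, B=2, C=3, D=4, E=1, F=3.
That is already a proper 4-coloring.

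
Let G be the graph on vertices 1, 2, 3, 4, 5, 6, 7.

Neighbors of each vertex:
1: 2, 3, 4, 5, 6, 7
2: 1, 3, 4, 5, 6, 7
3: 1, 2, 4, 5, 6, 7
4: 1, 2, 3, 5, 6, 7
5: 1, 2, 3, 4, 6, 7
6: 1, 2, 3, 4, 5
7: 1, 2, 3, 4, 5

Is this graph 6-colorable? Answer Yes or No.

Yes

The chromatic number is 6. 1, 2, 3, 4, 5, 7 are pairwise adjacent (a clique of size 6), so at least 6 colors are needed.
6 colors suffice: color a → {2}; color b → {3}; color c → {5}; color d → {1}; color e → {4}; color f → {6, 7}.
That is already a proper 6-coloring.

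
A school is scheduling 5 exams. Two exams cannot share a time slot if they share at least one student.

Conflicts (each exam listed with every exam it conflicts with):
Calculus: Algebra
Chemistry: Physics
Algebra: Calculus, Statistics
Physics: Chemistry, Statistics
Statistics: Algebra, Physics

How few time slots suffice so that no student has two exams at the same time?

2

Chemistry and Physics conflict, so at least 2 time slots are needed.
2 time slots suffice: Calculus=2, Chemistry=2, Algebra=1, Physics=1, Statistics=2. Every pair that conflicts lands in different time slots.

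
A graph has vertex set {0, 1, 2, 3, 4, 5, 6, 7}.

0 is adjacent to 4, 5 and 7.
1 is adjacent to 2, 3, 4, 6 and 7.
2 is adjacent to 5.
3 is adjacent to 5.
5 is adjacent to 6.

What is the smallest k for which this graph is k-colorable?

The cycle 5-0-7-1-3-5 has odd length 5, so it cannot be 2-colored; at least 3 colors are needed.
One proper 3-coloring: 0=blue, 1=red, 2=blue, 3=blue, 4=green, 5=red, 6=blue, 7=green. No two adjacent vertices share a color.

3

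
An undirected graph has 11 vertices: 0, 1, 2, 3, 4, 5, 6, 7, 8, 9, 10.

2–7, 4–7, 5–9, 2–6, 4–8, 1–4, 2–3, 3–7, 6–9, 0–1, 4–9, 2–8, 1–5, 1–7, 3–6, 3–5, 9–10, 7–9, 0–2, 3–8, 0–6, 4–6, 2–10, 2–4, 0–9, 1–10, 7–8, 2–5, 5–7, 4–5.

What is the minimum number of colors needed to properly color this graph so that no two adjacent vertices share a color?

4, 5, 7, 9 form a clique, so at least 4 colors are needed.
4 colors suffice: color red → {1, 2, 9}; color blue → {0, 3, 4, 10}; color green → {6, 7}; color yellow → {5, 8}. Every edge joins two different colors.

4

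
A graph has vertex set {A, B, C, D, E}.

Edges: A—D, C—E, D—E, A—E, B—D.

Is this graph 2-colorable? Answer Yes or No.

No

A, D, E are pairwise adjacent, so at least 3 colors are needed.
So 2 colors are not enough.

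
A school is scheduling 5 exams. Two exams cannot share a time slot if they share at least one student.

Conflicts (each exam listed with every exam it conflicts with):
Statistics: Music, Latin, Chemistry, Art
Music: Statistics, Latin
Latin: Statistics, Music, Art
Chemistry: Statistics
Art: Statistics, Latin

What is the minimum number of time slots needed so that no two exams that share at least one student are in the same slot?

Statistics, Latin, Art are mutually in conflict, so at least 3 time slots are needed.
3 time slots suffice: time slot 1 → {Statistics}; time slot 2 → {Latin, Chemistry}; time slot 3 → {Music, Art}. Every pair that conflicts lands in different time slots.

3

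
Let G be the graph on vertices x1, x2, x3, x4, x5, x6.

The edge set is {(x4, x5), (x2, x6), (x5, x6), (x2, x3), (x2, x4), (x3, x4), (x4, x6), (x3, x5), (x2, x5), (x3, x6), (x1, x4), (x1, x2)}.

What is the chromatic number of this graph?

x2, x3, x4, x5, x6 are mutually adjacent (a clique of size 5), so at least 5 colors are needed.
5 colors suffice: color 1 → {x2}; color 2 → {x4}; color 3 → {x1, x3}; color 4 → {x5}; color 5 → {x6}. Every edge joins two different colors.

5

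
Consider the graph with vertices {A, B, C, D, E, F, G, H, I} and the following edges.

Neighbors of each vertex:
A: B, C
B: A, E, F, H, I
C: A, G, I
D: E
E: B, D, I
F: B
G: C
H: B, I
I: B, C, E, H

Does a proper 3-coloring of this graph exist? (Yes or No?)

The chromatic number is 3. B, H, I are mutually adjacent, so at least 3 colors are needed.
3 colors suffice: color 1 → {B, C, D}; color 2 → {A, F, G, I}; color 3 → {E, H}.
That is already a proper 3-coloring.

Yes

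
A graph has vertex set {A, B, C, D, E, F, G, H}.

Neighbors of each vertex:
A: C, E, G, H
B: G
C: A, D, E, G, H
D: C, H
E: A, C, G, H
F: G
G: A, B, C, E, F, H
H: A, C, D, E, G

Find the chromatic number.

A, C, E, G, H are pairwise adjacent (a clique of size 5), so at least 5 colors are needed.
5 colors suffice: A=purple, B=blue, C=blue, D=red, E=yellow, F=blue, G=red, H=green. Every edge joins two different colors.

5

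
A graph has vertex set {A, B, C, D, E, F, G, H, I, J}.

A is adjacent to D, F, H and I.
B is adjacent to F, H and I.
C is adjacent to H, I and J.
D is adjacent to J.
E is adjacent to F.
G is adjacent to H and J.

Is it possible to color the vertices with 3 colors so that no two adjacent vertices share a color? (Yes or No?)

The chromatic number is 3. The cycle J-C-I-A-D-J has odd length 5, so it cannot be 2-colored; at least 3 colors are needed.
3 colors suffice: color red → {A, B, C, E, G}; color blue → {F, H, I, J}; color green → {D}.
That is already a proper 3-coloring.

Yes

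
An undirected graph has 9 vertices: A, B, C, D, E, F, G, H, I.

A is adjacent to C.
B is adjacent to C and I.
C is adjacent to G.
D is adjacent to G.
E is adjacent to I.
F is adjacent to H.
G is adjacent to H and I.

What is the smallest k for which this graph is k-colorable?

C and G are adjacent, so at least 2 colors are needed.
One proper 2-coloring: A=1, B=1, C=2, D=2, E=1, F=1, G=1, H=2, I=2. Each edge has distinct colors on its endpoints.

2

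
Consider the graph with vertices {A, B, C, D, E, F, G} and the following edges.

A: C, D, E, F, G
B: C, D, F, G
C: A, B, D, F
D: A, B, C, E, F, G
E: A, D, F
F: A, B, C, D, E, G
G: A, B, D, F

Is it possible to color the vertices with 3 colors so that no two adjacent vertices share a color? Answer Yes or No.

No

A, D, E, F are pairwise adjacent (a clique of size 4), so at least 4 colors are needed.
So 3 colors are not enough.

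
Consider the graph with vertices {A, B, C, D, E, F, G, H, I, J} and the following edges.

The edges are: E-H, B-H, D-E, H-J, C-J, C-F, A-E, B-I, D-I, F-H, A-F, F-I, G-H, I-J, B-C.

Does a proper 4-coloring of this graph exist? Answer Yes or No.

Yes

The chromatic number is 3. The cycle D-E-H-B-I-D has odd length 5, so it cannot be 2-colored; at least 3 colors are needed.
3 colors suffice: color red → {A, C, H, I}; color blue → {B, E, F, G, J}; color green → {D}.
Since 4 ≥ 3, a proper 4-coloring certainly exists.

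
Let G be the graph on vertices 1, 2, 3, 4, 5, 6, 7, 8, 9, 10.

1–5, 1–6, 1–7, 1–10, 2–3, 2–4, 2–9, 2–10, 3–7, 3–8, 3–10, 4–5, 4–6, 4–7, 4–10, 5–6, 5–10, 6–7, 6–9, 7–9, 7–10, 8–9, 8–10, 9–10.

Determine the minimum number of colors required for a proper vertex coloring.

2, 4, 10 are mutually adjacent, so at least 3 colors are needed.
A valid assignment using 3 colors: 1=c, 2=b, 3=c, 4=c, 5=b, 6=a, 7=b, 8=b, 9=c, 10=a. Every edge joins two different colors.

3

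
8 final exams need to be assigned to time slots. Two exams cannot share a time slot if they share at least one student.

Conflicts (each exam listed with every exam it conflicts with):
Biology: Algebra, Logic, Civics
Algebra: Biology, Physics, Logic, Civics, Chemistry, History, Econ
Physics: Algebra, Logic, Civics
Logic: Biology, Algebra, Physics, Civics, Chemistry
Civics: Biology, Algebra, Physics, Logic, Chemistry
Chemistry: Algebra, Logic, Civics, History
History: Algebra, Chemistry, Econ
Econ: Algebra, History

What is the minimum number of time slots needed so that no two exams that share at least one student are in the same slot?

4

Biology, Algebra, Logic, Civics are mutually in conflict, so at least 4 time slots are needed.
Using 4 time slots: Biology=4, Algebra=1, Physics=4, Logic=3, Civics=2, Chemistry=4, History=2, Econ=3. Each listed conflict is separated.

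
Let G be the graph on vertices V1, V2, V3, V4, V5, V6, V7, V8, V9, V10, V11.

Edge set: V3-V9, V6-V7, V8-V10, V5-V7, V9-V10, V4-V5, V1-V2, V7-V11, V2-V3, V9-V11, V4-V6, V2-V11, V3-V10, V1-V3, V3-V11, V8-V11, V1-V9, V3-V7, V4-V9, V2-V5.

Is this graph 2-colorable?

No

V3, V9, V10 form a triangle, so at least 3 colors are needed.
So 2 colors are not enough.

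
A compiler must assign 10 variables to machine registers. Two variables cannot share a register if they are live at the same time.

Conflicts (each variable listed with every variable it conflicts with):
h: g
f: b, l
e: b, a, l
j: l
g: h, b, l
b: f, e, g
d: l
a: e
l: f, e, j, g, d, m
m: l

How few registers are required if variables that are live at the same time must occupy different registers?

d and l conflict, so at least 2 registers are needed.
2 registers suffice: register 1 → {h, b, a, l}; register 2 → {f, e, j, g, d, m}. Each listed conflict is separated.

2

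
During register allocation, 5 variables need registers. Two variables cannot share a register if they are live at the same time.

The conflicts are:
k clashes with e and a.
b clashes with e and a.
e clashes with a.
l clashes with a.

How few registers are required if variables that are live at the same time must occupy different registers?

3

b, e, a are mutually in conflict, so at least 3 registers are needed.
3 registers suffice: k=3, b=3, e=2, l=2, a=1. Each listed conflict is separated.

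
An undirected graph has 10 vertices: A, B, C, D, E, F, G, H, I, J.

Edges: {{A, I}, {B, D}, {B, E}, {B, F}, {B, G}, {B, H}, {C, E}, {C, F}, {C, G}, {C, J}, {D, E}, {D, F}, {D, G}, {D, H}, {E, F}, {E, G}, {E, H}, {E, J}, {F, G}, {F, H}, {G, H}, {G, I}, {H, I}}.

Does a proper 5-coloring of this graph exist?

B, D, E, F, G, H are pairwise adjacent (a clique of size 6), so at least 6 colors are needed.
So 5 colors are not enough.

No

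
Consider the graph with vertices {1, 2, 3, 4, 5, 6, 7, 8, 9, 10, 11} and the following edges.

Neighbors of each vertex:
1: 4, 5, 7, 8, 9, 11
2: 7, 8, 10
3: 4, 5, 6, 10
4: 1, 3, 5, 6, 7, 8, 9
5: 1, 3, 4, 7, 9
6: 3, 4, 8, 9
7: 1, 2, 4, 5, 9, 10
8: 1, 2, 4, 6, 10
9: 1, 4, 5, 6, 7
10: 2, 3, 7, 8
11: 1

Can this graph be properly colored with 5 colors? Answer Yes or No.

The chromatic number is 5. 1, 4, 5, 7, 9 are pairwise adjacent (a clique of size 5), so at least 5 colors are needed.
5 colors suffice: color red → {4, 10, 11}; color blue → {1, 2, 3}; color green → {7, 8}; color yellow → {5, 6}; color purple → {9}.
That is already a proper 5-coloring.

Yes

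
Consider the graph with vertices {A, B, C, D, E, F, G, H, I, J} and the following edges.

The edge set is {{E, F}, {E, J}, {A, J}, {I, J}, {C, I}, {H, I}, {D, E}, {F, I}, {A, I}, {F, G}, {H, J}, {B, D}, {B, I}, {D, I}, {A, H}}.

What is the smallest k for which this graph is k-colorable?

4

A, H, I, J form a clique, so at least 4 colors are needed.
4 colors suffice: color 1 → {E, G, I}; color 2 → {C, D, F, J}; color 3 → {A, B}; color 4 → {H}. Each edge has distinct colors on its endpoints.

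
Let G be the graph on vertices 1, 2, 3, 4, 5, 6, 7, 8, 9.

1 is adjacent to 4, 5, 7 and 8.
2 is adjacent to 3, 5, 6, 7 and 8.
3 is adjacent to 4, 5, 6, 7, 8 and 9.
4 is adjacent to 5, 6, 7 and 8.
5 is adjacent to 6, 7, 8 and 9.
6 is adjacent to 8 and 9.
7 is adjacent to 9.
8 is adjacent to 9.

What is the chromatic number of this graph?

2, 3, 5, 6, 8 are pairwise adjacent (a clique of size 5), so at least 5 colors are needed.
A valid assignment using 5 colors: 1=blue, 2=yellow, 3=blue, 4=yellow, 5=red, 6=purple, 7=green, 8=green, 9=yellow. Each edge has distinct colors on its endpoints.

5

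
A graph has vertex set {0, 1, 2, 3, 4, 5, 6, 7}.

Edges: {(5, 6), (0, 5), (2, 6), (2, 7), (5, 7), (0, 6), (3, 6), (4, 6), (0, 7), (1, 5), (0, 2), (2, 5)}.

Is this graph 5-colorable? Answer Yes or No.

Yes

The chromatic number is 4. 0, 2, 5, 7 are mutually adjacent (a clique of size 4), so at least 4 colors are needed.
4 colors suffice: color red → {1, 6, 7}; color blue → {3, 4, 5}; color green → {2}; color yellow → {0}.
Since 5 ≥ 4, a proper 5-coloring certainly exists.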